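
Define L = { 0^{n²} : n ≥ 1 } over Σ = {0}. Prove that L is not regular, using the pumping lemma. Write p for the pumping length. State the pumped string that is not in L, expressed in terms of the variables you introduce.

0^{p²+k}

Toward a contradiction, assume L is regular with pumping length p.
Take w = 0^{p²} ∈ L with |w| = p² ≥ p.
Write w = xyz as guaranteed by the lemma, with |xy| ≤ p and |y| > 0.
Then y = 0^k for some k with 1 ≤ k ≤ p.
Pump with i = 2: xy^2z = 0^{p²+k}. Since 1 ≤ k ≤ p, p² < p²+k ≤ p²+p < (p+1)², so p²+k lies strictly between consecutive squares and is not a perfect square. So xy^2z ∉ L.
Contradiction. Therefore L is not regular.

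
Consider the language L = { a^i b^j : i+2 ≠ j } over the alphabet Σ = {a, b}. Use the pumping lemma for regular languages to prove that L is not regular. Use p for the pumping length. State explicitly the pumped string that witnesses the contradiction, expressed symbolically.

a^{p+p!} b^{p+p!+2}

Suppose for contradiction that L is regular, and let p be the pumping length.
Choose w = a^p b^{p+p!+2}. Since p ≠ (p+p!+2)-2 = p+p!, w ∈ L; and |w| ≥ p.
Write w = xyz as guaranteed by the lemma, with |xy| ≤ p and y is nonempty.
The first p characters of w are a's, so xy (and hence y) consists only of a's. Write y = a^k, 1 ≤ k ≤ p.
Since 1 ≤ k ≤ p, k divides p!; set t = 1 + p!/k. Then xy^t z has p + (p!/k)·k = p + p! copies of a. Now the a-count is p+p! and (b-count)-2 = (p+p!+2)-2 = p+p!, so i+2 ≠ j fails. So xy^t z = a^{p+p!} b^{p+p!+2} ∉ L.
Contradiction. Therefore L is not regular.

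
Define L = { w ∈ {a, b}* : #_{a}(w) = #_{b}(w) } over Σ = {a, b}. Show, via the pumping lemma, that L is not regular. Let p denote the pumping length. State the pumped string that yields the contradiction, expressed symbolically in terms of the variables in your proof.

a^{p+k} b^p

Toward a contradiction, assume L is regular with pumping length p.
Choose w = a^p b^p ∈ L with |w| = 2p ≥ p.
Write w = xyz as guaranteed by the lemma, with |xy| ≤ p and |y| ≥ 1.
Since the first p symbols of w are all a's and |xy| ≤ p, y lies entirely in the leading a-block: y = a^k for some k with 1 ≤ k ≤ p.
Pump with i = 2: xy^2z = a^{p+k} b^p has p+k occurrences of a but only p of b. Since k ≥ 1 the counts differ, so xy^2z ∉ L.
This is a contradiction; hence L is not regular.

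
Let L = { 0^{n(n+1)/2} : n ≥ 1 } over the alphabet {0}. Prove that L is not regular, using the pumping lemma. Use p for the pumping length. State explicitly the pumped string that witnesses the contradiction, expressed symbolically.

0^{p(p+1)/2+k}

Toward a contradiction, assume L is regular with pumping length p.
Take w = 0^{p(p+1)/2} ∈ L with |w| = p(p+1)/2 ≥ p.
The pumping lemma gives a decomposition w = xyz where |xy| ≤ p and |y| ≥ 1.
Then y = 0^k for some k with 1 ≤ k ≤ p.
Pump with i = 2: xy^2z = 0^{p(p+1)/2+k}. Since 1 ≤ k ≤ p, p(p+1)/2 < p(p+1)/2+k ≤ p(p+1)/2+p < (p+1)(p+2)/2, so p(p+1)/2+k is strictly between consecutive triangular numbers. So xy^2z ∉ L.
This contradicts the pumping lemma, so L is not regular.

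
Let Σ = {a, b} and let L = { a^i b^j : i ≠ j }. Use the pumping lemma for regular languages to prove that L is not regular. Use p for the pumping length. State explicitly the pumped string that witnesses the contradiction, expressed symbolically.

a^{p+p!} b^{p+p!}

Suppose for contradiction that L is regular, and let p be the pumping length.
Choose w = a^p b^{p+p!}. Since p ≠ p+p!, w ∈ L; and |w| ≥ p.
Write w = xyz as guaranteed by the lemma, with |xy| ≤ p and y is nonempty.
Since the first p symbols of w are all a's and |xy| ≤ p, y lies entirely in the leading a-block: y = a^k for some k with 1 ≤ k ≤ p.
Since 1 ≤ k ≤ p, k divides p!; set t = 1 + p!/k. Then xy^t z has p + (p!/k)·k = p + p! copies of a. Now the a-count equals the b-count, so i ≠ j fails. So xy^t z = a^{p+p!} b^{p+p!} ∉ L.
This is a contradiction; hence L is not regular.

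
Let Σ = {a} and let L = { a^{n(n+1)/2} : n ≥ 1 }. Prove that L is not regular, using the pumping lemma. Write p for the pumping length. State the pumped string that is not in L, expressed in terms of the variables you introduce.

Assume L is regular; let p be its pumping constant.
Take w = a^{p(p+1)/2} ∈ L with |w| = p(p+1)/2 ≥ p.
By the pumping lemma, w = xyz with |xy| ≤ p and |y| > 0.
Then y = a^k for some k with 1 ≤ k ≤ p.
Pump with i = 2: xy^2z = a^{p(p+1)/2+k}. Since 1 ≤ k ≤ p, p(p+1)/2 < p(p+1)/2+k ≤ p(p+1)/2+p < (p+1)(p+2)/2, so p(p+1)/2+k is strictly between consecutive triangular numbers. So xy^2z ∉ L.
This is a contradiction; hence L is not regular.

a^{p(p+1)/2+k}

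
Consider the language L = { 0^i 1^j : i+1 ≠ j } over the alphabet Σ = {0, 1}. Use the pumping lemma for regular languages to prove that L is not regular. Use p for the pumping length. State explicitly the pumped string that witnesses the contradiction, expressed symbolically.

Assume L is regular. Let p be the pumping length given by the pumping lemma.
Choose w = 0^p 1^{p+p!+1}. Since p ≠ (p+p!+1)-1 = p+p!, w ∈ L; and |w| ≥ p.
By the pumping lemma, w = xyz with |xy| ≤ p and |y| ≥ 1.
Because |xy| ≤ p and w begins with p copies of 0, we have y = 0^k with 1 ≤ k ≤ p.
Since 1 ≤ k ≤ p, k divides p!; set t = 1 + p!/k. Then xy^t z has p + (p!/k)·k = p + p! copies of 0. Now the 0-count is p+p! and (1-count)-1 = (p+p!+1)-1 = p+p!, so i+1 ≠ j fails. So xy^t z = 0^{p+p!} 1^{p+p!+1} ∉ L.
This is a contradiction; hence L is not regular.

0^{p+p!} 1^{p+p!+1}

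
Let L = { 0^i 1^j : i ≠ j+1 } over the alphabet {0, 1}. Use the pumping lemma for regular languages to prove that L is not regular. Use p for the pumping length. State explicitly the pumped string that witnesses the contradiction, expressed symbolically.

0^{p+p!} 1^{p+p!-1}

Suppose for contradiction that L is regular, and let p be the pumping length.
Choose w = 0^p 1^{p+p!-1}. Since p ≠ (p+p!-1)+1 = p+p!, w ∈ L; and |w| ≥ p.
By the pumping lemma, w = xyz with |xy| ≤ p and |y| ≥ 1.
Since the first p symbols of w are all 0's and |xy| ≤ p, y lies entirely in the leading 0-block: y = 0^k for some k with 1 ≤ k ≤ p.
Since 1 ≤ k ≤ p, k divides p!; set t = 1 + p!/k. Then xy^t z has p + (p!/k)·k = p + p! copies of 0. Now the 0-count is p+p! and (1-count)+1 = (p+p!-1)+1 = p+p!, so i ≠ j+1 fails. So xy^t z = 0^{p+p!} 1^{p+p!-1} ∉ L.
This contradicts the pumping lemma, so L is not regular.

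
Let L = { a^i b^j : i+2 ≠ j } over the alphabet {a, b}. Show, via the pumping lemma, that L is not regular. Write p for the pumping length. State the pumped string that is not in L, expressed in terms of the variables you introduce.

Suppose for contradiction that L is regular, and let p be the pumping length.
Choose w = a^p b^{p+p!+2}. Since p ≠ (p+p!+2)-2 = p+p!, w ∈ L; and |w| ≥ p.
The pumping lemma gives a decomposition w = xyz where |xy| ≤ p and |y| ≥ 1.
The first p characters of w are a's, so xy (and hence y) consists only of a's. Write y = a^k, 1 ≤ k ≤ p.
Since 1 ≤ k ≤ p, k divides p!; set t = 1 + p!/k. Then xy^t z has p + (p!/k)·k = p + p! copies of a. Now the a-count is p+p! and (b-count)-2 = (p+p!+2)-2 = p+p!, so i+2 ≠ j fails. So xy^t z = a^{p+p!} b^{p+p!+2} ∉ L.
Contradiction. Therefore L is not regular.

a^{p+p!} b^{p+p!+2}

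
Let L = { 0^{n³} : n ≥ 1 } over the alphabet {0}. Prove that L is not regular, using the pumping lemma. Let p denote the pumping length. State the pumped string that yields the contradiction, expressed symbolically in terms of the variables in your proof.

Assume L is regular. Let p be the pumping length given by the pumping lemma.
Take w = 0^{p³} ∈ L with |w| = p³ ≥ p.
By the pumping lemma, w = xyz with |xy| ≤ p and |y| > 0.
Then y = 0^k for some k with 1 ≤ k ≤ p.
Pump with i = 2: xy^2z = 0^{p³+k}. Since 1 ≤ k ≤ p, p³ < p³+k ≤ p³+p < p³+3p²+3p+1 = (p+1)³, so p³+k is not a perfect cube. So xy^2z ∉ L.
This is a contradiction; hence L is not regular.

0^{p³+k}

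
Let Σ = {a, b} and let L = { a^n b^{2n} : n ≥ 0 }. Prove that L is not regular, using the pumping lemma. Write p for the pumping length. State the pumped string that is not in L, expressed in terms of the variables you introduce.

a^{p+k} b^{2p}

Suppose for contradiction that L is regular, and let p be the pumping length.
Choose w = a^p b^{2p}, which is in L with |w| = 3p ≥ p.
Write w = xyz as guaranteed by the lemma, with |xy| ≤ p and y is nonempty.
Because |xy| ≤ p and w begins with p copies of a, we have y = a^k with 1 ≤ k ≤ p.
Pump with i = 2: xy^2z = a^{p+k} b^{2p}. For this to lie in L we would need 2p = 2(p+k), which forces k = 0. But k ≥ 1, so xy^2z ∉ L.
This is a contradiction; hence L is not regular.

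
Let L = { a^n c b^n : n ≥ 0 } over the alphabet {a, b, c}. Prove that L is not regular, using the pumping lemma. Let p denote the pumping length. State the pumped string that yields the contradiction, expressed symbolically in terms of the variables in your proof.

a^{p+k} c b^p

Assume L is regular; let p be its pumping constant.
Take w = a^p c b^p ∈ L with |w| = 2p+1 ≥ p.
Write w = xyz as guaranteed by the lemma, with |xy| ≤ p and y is nonempty.
The first p characters of w are a's, so xy (and hence y) consists only of a's. Write y = a^k, 1 ≤ k ≤ p.
Pump with i = 2: xy^2z = a^{p+k} c b^p, which would require p+k = p. But k ≥ 1, so xy^2z ∉ L.
This contradicts the pumping lemma, so L is not regular.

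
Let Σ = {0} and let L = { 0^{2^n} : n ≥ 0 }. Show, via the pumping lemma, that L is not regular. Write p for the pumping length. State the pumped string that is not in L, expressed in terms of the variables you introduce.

Toward a contradiction, assume L is regular with pumping length p.
Take w = 0^{2^p} ∈ L with |w| = 2^p ≥ p.
The pumping lemma gives a decomposition w = xyz where |xy| ≤ p and |y| ≥ 1.
Then y = 0^k for some k with 1 ≤ k ≤ p.
Pump with i = 2: xy^2z = 0^{2^p+k}. Since 1 ≤ k ≤ p < 2^p, we have 2^p < 2^p+k < 2^{p+1}, so 2^p+k is not a power of 2. So xy^2z ∉ L.
This contradicts the pumping lemma, so L is not regular.

0^{2^p+k}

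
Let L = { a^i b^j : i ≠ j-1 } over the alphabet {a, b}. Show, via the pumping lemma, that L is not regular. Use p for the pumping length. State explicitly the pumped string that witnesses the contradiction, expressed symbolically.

Assume L is regular. Let p be the pumping length given by the pumping lemma.
Choose w = a^p b^{p+p!+1}. Since p ≠ (p+p!+1)-1 = p+p!, w ∈ L; and |w| ≥ p.
By the pumping lemma, w = xyz with |xy| ≤ p and y is nonempty.
The first p characters of w are a's, so xy (and hence y) consists only of a's. Write y = a^k, 1 ≤ k ≤ p.
Since 1 ≤ k ≤ p, k divides p!; set t = 1 + p!/k. Then xy^t z has p + (p!/k)·k = p + p! copies of a. Now the a-count is p+p! and (b-count)-1 = (p+p!+1)-1 = p+p!, so i ≠ j-1 fails. So xy^t z = a^{p+p!} b^{p+p!+1} ∉ L.
This contradicts the pumping lemma, so L is not regular.

a^{p+p!} b^{p+p!+1}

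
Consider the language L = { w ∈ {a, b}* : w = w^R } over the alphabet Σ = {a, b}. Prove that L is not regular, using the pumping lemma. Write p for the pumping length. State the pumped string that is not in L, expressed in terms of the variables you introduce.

Toward a contradiction, assume L is regular with pumping length p.
Take w = a^p b a^p, a palindrome of length 2p+1 ≥ p.
By the pumping lemma, w = xyz with |xy| ≤ p and |y| ≥ 1.
Because |xy| ≤ p and w begins with p copies of a, we have y = a^k with 1 ≤ k ≤ p.
Pump with i = 2: xy^2z = a^{p+k} b a^p. Its reverse is a^p b a^{p+k}, which differs from xy^2z since k ≥ 1. So xy^2z is not a palindrome and xy^2z ∉ L.
This contradicts the pumping lemma, so L is not regular.

a^{p+k} b a^p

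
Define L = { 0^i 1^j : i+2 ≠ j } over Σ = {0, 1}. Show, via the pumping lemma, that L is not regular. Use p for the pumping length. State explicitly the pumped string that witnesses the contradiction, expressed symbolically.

0^{p+p!} 1^{p+p!+2}

Toward a contradiction, assume L is regular with pumping length p.
Choose w = 0^p 1^{p+p!+2}. Since p ≠ (p+p!+2)-2 = p+p!, w ∈ L; and |w| ≥ p.
The pumping lemma gives a decomposition w = xyz where |xy| ≤ p and y is nonempty.
Since the first p symbols of w are all 0's and |xy| ≤ p, y lies entirely in the leading 0-block: y = 0^k for some k with 1 ≤ k ≤ p.
Since 1 ≤ k ≤ p, k divides p!; set t = 1 + p!/k. Then xy^t z has p + (p!/k)·k = p + p! copies of 0. Now the 0-count is p+p! and (1-count)-2 = (p+p!+2)-2 = p+p!, so i+2 ≠ j fails. So xy^t z = 0^{p+p!} 1^{p+p!+2} ∉ L.
Contradiction. Therefore L is not regular.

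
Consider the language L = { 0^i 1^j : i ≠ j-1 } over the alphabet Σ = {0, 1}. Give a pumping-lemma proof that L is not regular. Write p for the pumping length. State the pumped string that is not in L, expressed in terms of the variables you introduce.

0^{p+p!} 1^{p+p!+1}

Assume L is regular; let p be its pumping constant.
Choose w = 0^p 1^{p+p!+1}. Since p ≠ (p+p!+1)-1 = p+p!, w ∈ L; and |w| ≥ p.
By the pumping lemma, w = xyz with |xy| ≤ p and |y| > 0.
Because |xy| ≤ p and w begins with p copies of 0, we have y = 0^k with 1 ≤ k ≤ p.
Since 1 ≤ k ≤ p, k divides p!; set t = 1 + p!/k. Then xy^t z has p + (p!/k)·k = p + p! copies of 0. Now the 0-count is p+p! and (1-count)-1 = (p+p!+1)-1 = p+p!, so i ≠ j-1 fails. So xy^t z = 0^{p+p!} 1^{p+p!+1} ∉ L.
Contradiction. Therefore L is not regular.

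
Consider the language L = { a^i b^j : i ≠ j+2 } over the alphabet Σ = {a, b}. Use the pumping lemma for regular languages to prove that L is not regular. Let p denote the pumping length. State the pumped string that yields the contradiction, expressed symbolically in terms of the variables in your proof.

Assume L is regular. Let p be the pumping length given by the pumping lemma.
Choose w = a^p b^{p+p!-2}. Since p ≠ (p+p!-2)+2 = p+p!, w ∈ L; and |w| ≥ p.
Write w = xyz as guaranteed by the lemma, with |xy| ≤ p and |y| > 0.
Since the first p symbols of w are all a's and |xy| ≤ p, y lies entirely in the leading a-block: y = a^k for some k with 1 ≤ k ≤ p.
Since 1 ≤ k ≤ p, k divides p!; set t = 1 + p!/k. Then xy^t z has p + (p!/k)·k = p + p! copies of a. Now the a-count is p+p! and (b-count)+2 = (p+p!-2)+2 = p+p!, so i ≠ j+2 fails. So xy^t z = a^{p+p!} b^{p+p!-2} ∉ L.
This contradicts the pumping lemma, so L is not regular.

a^{p+p!} b^{p+p!-2}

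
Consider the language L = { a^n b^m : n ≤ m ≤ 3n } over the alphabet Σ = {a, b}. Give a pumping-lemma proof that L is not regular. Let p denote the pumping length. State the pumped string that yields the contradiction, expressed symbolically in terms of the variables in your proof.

Assume L is regular; let p be its pumping constant.
Take w = a^p b^p ∈ L (since p ≤ p ≤ 3p), with |w| = 2p ≥ p.
By the pumping lemma, w = xyz with |xy| ≤ p and |y| > 0.
The first p characters of w are a's, so xy (and hence y) consists only of a's. Write y = a^k, 1 ≤ k ≤ p.
Pump with i = 2: xy^2z = a^{p+k} b^p. Now n = p+k > p = m, so the condition n ≤ m fails. Thus xy^2z ∉ L.
This contradicts the pumping lemma, so L is not regular.

a^{p+k} b^p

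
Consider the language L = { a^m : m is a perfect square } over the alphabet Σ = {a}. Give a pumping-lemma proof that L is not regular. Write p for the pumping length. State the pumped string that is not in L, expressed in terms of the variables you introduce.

a^{p²+k}

Suppose for contradiction that L is regular, and let p be the pumping length.
Take w = a^{p²} ∈ L with |w| = p² ≥ p.
The pumping lemma gives a decomposition w = xyz where |xy| ≤ p and |y| ≥ 1.
Then y = a^k for some k with 1 ≤ k ≤ p.
Pump with i = 2: xy^2z = a^{p²+k}. Since 1 ≤ k ≤ p, p² < p²+k ≤ p²+p < (p+1)², so p²+k lies strictly between consecutive squares and is not a perfect square. So xy^2z ∉ L.
This is a contradiction; hence L is not regular.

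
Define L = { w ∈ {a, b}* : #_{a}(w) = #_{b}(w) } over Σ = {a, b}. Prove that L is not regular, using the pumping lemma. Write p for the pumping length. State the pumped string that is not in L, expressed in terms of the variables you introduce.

Toward a contradiction, assume L is regular with pumping length p.
Choose w = a^p b^p ∈ L with |w| = 2p ≥ p.
By the pumping lemma, w = xyz with |xy| ≤ p and |y| > 0.
The first p characters of w are a's, so xy (and hence y) consists only of a's. Write y = a^k, 1 ≤ k ≤ p.
Pump with i = 2: xy^2z = a^{p+k} b^p has p+k occurrences of a but only p of b. Since k ≥ 1 the counts differ, so xy^2z ∉ L.
This contradicts the pumping lemma, so L is not regular.

a^{p+k} b^p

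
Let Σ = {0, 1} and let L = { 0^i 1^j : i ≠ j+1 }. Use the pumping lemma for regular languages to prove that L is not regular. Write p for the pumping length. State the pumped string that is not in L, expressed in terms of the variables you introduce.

Assume L is regular; let p be its pumping constant.
Choose w = 0^p 1^{p+p!-1}. Since p ≠ (p+p!-1)+1 = p+p!, w ∈ L; and |w| ≥ p.
The pumping lemma gives a decomposition w = xyz where |xy| ≤ p and |y| > 0.
Since the first p symbols of w are all 0's and |xy| ≤ p, y lies entirely in the leading 0-block: y = 0^k for some k with 1 ≤ k ≤ p.
Since 1 ≤ k ≤ p, k divides p!; set t = 1 + p!/k. Then xy^t z has p + (p!/k)·k = p + p! copies of 0. Now the 0-count is p+p! and (1-count)+1 = (p+p!-1)+1 = p+p!, so i ≠ j+1 fails. So xy^t z = 0^{p+p!} 1^{p+p!-1} ∉ L.
This is a contradiction; hence L is not regular.

0^{p+p!} 1^{p+p!-1}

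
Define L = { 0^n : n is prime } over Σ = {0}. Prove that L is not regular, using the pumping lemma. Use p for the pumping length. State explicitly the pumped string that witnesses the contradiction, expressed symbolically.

0^{q(1+k)}

Toward a contradiction, assume L is regular with pumping length p.
Let q be a prime with q ≥ p+2 (infinitely many primes exist), and take w = 0^q ∈ L with |w| = q ≥ p.
By the pumping lemma, w = xyz with |xy| ≤ p and |y| ≥ 1.
Then y = 0^k for some k with 1 ≤ k ≤ p.
Since 1 ≤ k ≤ p, |xz| = q-k. Pump with i = q+1: |xy^{q+1}z| = (q-k)+(q+1)k = q+qk = q(1+k), which is composite (both factors ≥ 2). So xy^{q+1}z = 0^{q(1+k)} ∉ L.
This is a contradiction; hence L is not regular.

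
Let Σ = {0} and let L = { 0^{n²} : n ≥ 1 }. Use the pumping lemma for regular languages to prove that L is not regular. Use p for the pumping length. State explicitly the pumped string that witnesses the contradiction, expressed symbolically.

Suppose for contradiction that L is regular, and let p be the pumping length.
Take w = 0^{p²} ∈ L with |w| = p² ≥ p.
The pumping lemma gives a decomposition w = xyz where |xy| ≤ p and y is nonempty.
Then y = 0^k for some k with 1 ≤ k ≤ p.
Pump with i = 2: xy^2z = 0^{p²+k}. Since 1 ≤ k ≤ p, p² < p²+k ≤ p²+p < (p+1)², so p²+k lies strictly between consecutive squares and is not a perfect square. So xy^2z ∉ L.
This contradicts the pumping lemma, so L is not regular.

0^{p²+k}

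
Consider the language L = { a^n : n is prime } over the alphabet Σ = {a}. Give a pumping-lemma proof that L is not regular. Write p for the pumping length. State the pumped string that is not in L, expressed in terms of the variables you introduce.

Assume L is regular; let p be its pumping constant.
Let q be a prime with q ≥ p+2 (infinitely many primes exist), and take w = a^q ∈ L with |w| = q ≥ p.
The pumping lemma gives a decomposition w = xyz where |xy| ≤ p and |y| ≥ 1.
Then y = a^k for some k with 1 ≤ k ≤ p.
Since 1 ≤ k ≤ p, |xz| = q-k. Pump with i = q+1: |xy^{q+1}z| = (q-k)+(q+1)k = q+qk = q(1+k), which is composite (both factors ≥ 2). So xy^{q+1}z = a^{q(1+k)} ∉ L.
Contradiction. Therefore L is not regular.

a^{q(1+k)}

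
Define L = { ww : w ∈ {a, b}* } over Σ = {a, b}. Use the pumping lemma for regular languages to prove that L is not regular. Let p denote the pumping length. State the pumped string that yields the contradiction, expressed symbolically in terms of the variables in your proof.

Suppose for contradiction that L is regular, and let p be the pumping length.
Take w = a^p b^p a^p b^p = uu where u = a^pb^p; then w ∈ L and |w| = 4p ≥ p.
Write w = xyz as guaranteed by the lemma, with |xy| ≤ p and y is nonempty.
The first p characters of w are a's, so xy (and hence y) consists only of a's. Write y = a^k, 1 ≤ k ≤ p.
Pump with i = 2: xy^2z = a^{p+k} b^p a^p b^p, of length 4p+k. Suppose this equals vv. The string starts with a and ends with b, so v does too; thus the boundary between the two copies of v is a b→a transition. There is exactly one such transition, at position 2p+k, so |v| = 2p+k and |vv| = 4p+2k ≠ 4p+k since k ≥ 1. So xy^2z ∉ L.
This contradicts the pumping lemma, so L is not regular.

a^{p+k} b^p a^p b^p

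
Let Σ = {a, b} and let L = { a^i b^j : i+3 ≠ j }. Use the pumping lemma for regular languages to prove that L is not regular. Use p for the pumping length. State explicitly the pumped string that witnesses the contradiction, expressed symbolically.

a^{p+p!} b^{p+p!+3}

Assume L is regular; let p be its pumping constant.
Choose w = a^p b^{p+p!+3}. Since p ≠ (p+p!+3)-3 = p+p!, w ∈ L; and |w| ≥ p.
Write w = xyz as guaranteed by the lemma, with |xy| ≤ p and y is nonempty.
Since the first p symbols of w are all a's and |xy| ≤ p, y lies entirely in the leading a-block: y = a^k for some k with 1 ≤ k ≤ p.
Since 1 ≤ k ≤ p, k divides p!; set t = 1 + p!/k. Then xy^t z has p + (p!/k)·k = p + p! copies of a. Now the a-count is p+p! and (b-count)-3 = (p+p!+3)-3 = p+p!, so i+3 ≠ j fails. So xy^t z = a^{p+p!} b^{p+p!+3} ∉ L.
This is a contradiction; hence L is not regular.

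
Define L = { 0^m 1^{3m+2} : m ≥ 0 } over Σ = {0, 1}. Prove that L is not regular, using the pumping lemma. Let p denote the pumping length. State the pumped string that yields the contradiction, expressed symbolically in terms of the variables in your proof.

Assume L is regular; let p be its pumping constant.
Let w = 0^p 1^{3p+2} ∈ L; note |w| = 4p+2 ≥ p.
By the pumping lemma, w = xyz with |xy| ≤ p and y is nonempty.
Because |xy| ≤ p and w begins with p copies of 0, we have y = 0^k with 1 ≤ k ≤ p.
Pump with i = 2: xy^2z = 0^{p+k} 1^{3p+2}. For this to lie in L we would need 3p+2 = 3(p+k)+2, which forces k = 0. But k ≥ 1, so xy^2z ∉ L.
This contradicts the pumping lemma, so L is not regular.

0^{p+k} 1^{3p+2}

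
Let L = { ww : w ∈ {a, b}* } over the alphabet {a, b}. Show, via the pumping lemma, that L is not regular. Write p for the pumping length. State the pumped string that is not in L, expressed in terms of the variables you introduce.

a^{p+k} b^p a^p b^p

Assume L is regular; let p be its pumping constant.
Take w = a^p b^p a^p b^p = uu where u = a^pb^p; then w ∈ L and |w| = 4p ≥ p.
Write w = xyz as guaranteed by the lemma, with |xy| ≤ p and |y| ≥ 1.
Because |xy| ≤ p and w begins with p copies of a, we have y = a^k with 1 ≤ k ≤ p.
Pump with i = 2: xy^2z = a^{p+k} b^p a^p b^p, of length 4p+k. Suppose this equals vv. The string starts with a and ends with b, so v does too; thus the boundary between the two copies of v is a b→a transition. There is exactly one such transition, at position 2p+k, so |v| = 2p+k and |vv| = 4p+2k ≠ 4p+k since k ≥ 1. So xy^2z ∉ L.
This is a contradiction; hence L is not regular.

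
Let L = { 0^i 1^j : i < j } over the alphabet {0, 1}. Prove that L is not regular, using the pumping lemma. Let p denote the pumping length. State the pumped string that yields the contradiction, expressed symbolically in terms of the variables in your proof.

0^{p+k} 1^{p+1}

Suppose for contradiction that L is regular, and let p be the pumping length.
Choose w = 0^p 1^{p+1} ∈ L, with |w| = 2p+1 ≥ p.
By the pumping lemma, w = xyz with |xy| ≤ p and y is nonempty.
Because |xy| ≤ p and w begins with p copies of 0, we have y = 0^k with 1 ≤ k ≤ p.
Consider xy^2z = 0^{p+k} 1^{p+1}. Since k ≥ 1, the 0-count p+k is at least p+1, so i < j fails; thus xy^2z ∉ L.
This contradicts the pumping lemma, so L is not regular.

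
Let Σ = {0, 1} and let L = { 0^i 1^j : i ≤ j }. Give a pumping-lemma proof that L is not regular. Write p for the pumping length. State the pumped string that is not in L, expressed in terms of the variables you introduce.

Suppose for contradiction that L is regular, and let p be the pumping length.
Choose w = 0^p 1^p ∈ L, with |w| = 2p ≥ p.
The pumping lemma gives a decomposition w = xyz where |xy| ≤ p and y is nonempty.
The first p characters of w are 0's, so xy (and hence y) consists only of 0's. Write y = 0^k, 1 ≤ k ≤ p.
Consider xy^2z = 0^{p+k} 1^p. Since k ≥ 1, the 0-count p+k exceeds the 1-count p, so i ≤ j fails; thus xy^2z ∉ L.
This is a contradiction; hence L is not regular.

0^{p+k} 1^p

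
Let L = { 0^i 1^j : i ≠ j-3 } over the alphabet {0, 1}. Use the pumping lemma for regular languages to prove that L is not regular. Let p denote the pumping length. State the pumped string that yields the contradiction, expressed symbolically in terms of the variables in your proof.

Assume L is regular; let p be its pumping constant.
Choose w = 0^p 1^{p+p!+3}. Since p ≠ (p+p!+3)-3 = p+p!, w ∈ L; and |w| ≥ p.
Write w = xyz as guaranteed by the lemma, with |xy| ≤ p and |y| ≥ 1.
The first p characters of w are 0's, so xy (and hence y) consists only of 0's. Write y = 0^k, 1 ≤ k ≤ p.
Since 1 ≤ k ≤ p, k divides p!; set t = 1 + p!/k. Then xy^t z has p + (p!/k)·k = p + p! copies of 0. Now the 0-count is p+p! and (1-count)-3 = (p+p!+3)-3 = p+p!, so i ≠ j-3 fails. So xy^t z = 0^{p+p!} 1^{p+p!+3} ∉ L.
This contradicts the pumping lemma, so L is not regular.

0^{p+p!} 1^{p+p!+3}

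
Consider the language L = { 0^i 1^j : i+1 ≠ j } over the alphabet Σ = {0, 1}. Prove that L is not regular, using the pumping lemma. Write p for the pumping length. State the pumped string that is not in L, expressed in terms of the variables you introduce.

Assume L is regular; let p be its pumping constant.
Choose w = 0^p 1^{p+p!+1}. Since p ≠ (p+p!+1)-1 = p+p!, w ∈ L; and |w| ≥ p.
Write w = xyz as guaranteed by the lemma, with |xy| ≤ p and |y| > 0.
The first p characters of w are 0's, so xy (and hence y) consists only of 0's. Write y = 0^k, 1 ≤ k ≤ p.
Since 1 ≤ k ≤ p, k divides p!; set t = 1 + p!/k. Then xy^t z has p + (p!/k)·k = p + p! copies of 0. Now the 0-count is p+p! and (1-count)-1 = (p+p!+1)-1 = p+p!, so i+1 ≠ j fails. So xy^t z = 0^{p+p!} 1^{p+p!+1} ∉ L.
This contradicts the pumping lemma, so L is not regular.

0^{p+p!} 1^{p+p!+1}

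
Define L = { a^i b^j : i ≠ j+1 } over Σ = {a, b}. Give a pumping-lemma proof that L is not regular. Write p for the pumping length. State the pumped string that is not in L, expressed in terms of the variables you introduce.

Toward a contradiction, assume L is regular with pumping length p.
Choose w = a^p b^{p+p!-1}. Since p ≠ (p+p!-1)+1 = p+p!, w ∈ L; and |w| ≥ p.
The pumping lemma gives a decomposition w = xyz where |xy| ≤ p and y is nonempty.
Since the first p symbols of w are all a's and |xy| ≤ p, y lies entirely in the leading a-block: y = a^k for some k with 1 ≤ k ≤ p.
Since 1 ≤ k ≤ p, k divides p!; set t = 1 + p!/k. Then xy^t z has p + (p!/k)·k = p + p! copies of a. Now the a-count is p+p! and (b-count)+1 = (p+p!-1)+1 = p+p!, so i ≠ j+1 fails. So xy^t z = a^{p+p!} b^{p+p!-1} ∉ L.
This is a contradiction; hence L is not regular.

a^{p+p!} b^{p+p!-1}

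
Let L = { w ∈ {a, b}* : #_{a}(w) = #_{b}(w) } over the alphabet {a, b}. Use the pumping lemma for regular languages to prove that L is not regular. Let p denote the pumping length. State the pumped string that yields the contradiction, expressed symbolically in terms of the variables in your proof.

a^{p+k} b^p

Assume L is regular. Let p be the pumping length given by the pumping lemma.
Choose w = a^p b^p ∈ L with |w| = 2p ≥ p.
The pumping lemma gives a decomposition w = xyz where |xy| ≤ p and y is nonempty.
Since the first p symbols of w are all a's and |xy| ≤ p, y lies entirely in the leading a-block: y = a^k for some k with 1 ≤ k ≤ p.
Pump with i = 2: xy^2z = a^{p+k} b^p has p+k occurrences of a but only p of b. Since k ≥ 1 the counts differ, so xy^2z ∉ L.
This contradicts the pumping lemma, so L is not regular.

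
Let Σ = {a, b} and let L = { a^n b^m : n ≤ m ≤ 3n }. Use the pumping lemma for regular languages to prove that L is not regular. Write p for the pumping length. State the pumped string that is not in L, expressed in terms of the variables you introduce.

Suppose for contradiction that L is regular, and let p be the pumping length.
Take w = a^p b^p ∈ L (since p ≤ p ≤ 3p), with |w| = 2p ≥ p.
Write w = xyz as guaranteed by the lemma, with |xy| ≤ p and y is nonempty.
Because |xy| ≤ p and w begins with p copies of a, we have y = a^k with 1 ≤ k ≤ p.
Pump with i = 2: xy^2z = a^{p+k} b^p. Now n = p+k > p = m, so the condition n ≤ m fails. Thus xy^2z ∉ L.
This is a contradiction; hence L is not regular.

a^{p+k} b^p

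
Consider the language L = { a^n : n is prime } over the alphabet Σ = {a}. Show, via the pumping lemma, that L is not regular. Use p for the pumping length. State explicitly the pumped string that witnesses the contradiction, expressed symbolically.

a^{q(1+k)}

Suppose for contradiction that L is regular, and let p be the pumping length.
Let q be a prime with q ≥ p+2 (infinitely many primes exist), and take w = a^q ∈ L with |w| = q ≥ p.
The pumping lemma gives a decomposition w = xyz where |xy| ≤ p and y is nonempty.
Then y = a^k for some k with 1 ≤ k ≤ p.
Since 1 ≤ k ≤ p, |xz| = q-k. Pump with i = q+1: |xy^{q+1}z| = (q-k)+(q+1)k = q+qk = q(1+k), which is composite (both factors ≥ 2). So xy^{q+1}z = a^{q(1+k)} ∉ L.
This contradicts the pumping lemma, so L is not regular.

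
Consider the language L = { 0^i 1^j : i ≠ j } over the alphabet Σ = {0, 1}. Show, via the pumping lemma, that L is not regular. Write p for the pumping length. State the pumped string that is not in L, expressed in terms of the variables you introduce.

0^{p+p!} 1^{p+p!}

Toward a contradiction, assume L is regular with pumping length p.
Choose w = 0^p 1^{p+p!}. Since p ≠ p+p!, w ∈ L; and |w| ≥ p.
Write w = xyz as guaranteed by the lemma, with |xy| ≤ p and y is nonempty.
Since the first p symbols of w are all 0's and |xy| ≤ p, y lies entirely in the leading 0-block: y = 0^k for some k with 1 ≤ k ≤ p.
Since 1 ≤ k ≤ p, k divides p!; set t = 1 + p!/k. Then xy^t z has p + (p!/k)·k = p + p! copies of 0. Now the 0-count equals the 1-count, so i ≠ j fails. So xy^t z = 0^{p+p!} 1^{p+p!} ∉ L.
This is a contradiction; hence L is not regular.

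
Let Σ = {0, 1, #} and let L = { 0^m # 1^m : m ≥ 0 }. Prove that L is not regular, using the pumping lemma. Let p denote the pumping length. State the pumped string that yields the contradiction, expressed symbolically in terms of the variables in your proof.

Assume L is regular; let p be its pumping constant.
Take w = 0^p # 1^p ∈ L with |w| = 2p+1 ≥ p.
The pumping lemma gives a decomposition w = xyz where |xy| ≤ p and y is nonempty.
Since the first p symbols of w are all 0's and |xy| ≤ p, y lies entirely in the leading 0-block: y = 0^k for some k with 1 ≤ k ≤ p.
Pump with i = 2: xy^2z = 0^{p+k} # 1^p, which would require p+k = p. But k ≥ 1, so xy^2z ∉ L.
Contradiction. Therefore L is not regular.

0^{p+k} # 1^p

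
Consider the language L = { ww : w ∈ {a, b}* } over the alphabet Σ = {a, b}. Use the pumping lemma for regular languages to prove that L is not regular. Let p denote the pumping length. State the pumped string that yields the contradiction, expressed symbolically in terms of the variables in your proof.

a^{p+k} b^p a^p b^p

Assume L is regular. Let p be the pumping length given by the pumping lemma.
Take w = a^p b^p a^p b^p = uu where u = a^pb^p; then w ∈ L and |w| = 4p ≥ p.
The pumping lemma gives a decomposition w = xyz where |xy| ≤ p and |y| ≥ 1.
The first p characters of w are a's, so xy (and hence y) consists only of a's. Write y = a^k, 1 ≤ k ≤ p.
Pump with i = 2: xy^2z = a^{p+k} b^p a^p b^p, of length 4p+k. Suppose this equals vv. The string starts with a and ends with b, so v does too; thus the boundary between the two copies of v is a b→a transition. There is exactly one such transition, at position 2p+k, so |v| = 2p+k and |vv| = 4p+2k ≠ 4p+k since k ≥ 1. So xy^2z ∉ L.
Contradiction. Therefore L is not regular.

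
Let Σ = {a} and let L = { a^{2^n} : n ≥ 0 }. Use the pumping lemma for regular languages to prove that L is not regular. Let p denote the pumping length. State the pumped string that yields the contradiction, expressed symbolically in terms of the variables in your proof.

a^{2^p+k}

Assume L is regular. Let p be the pumping length given by the pumping lemma.
Take w = a^{2^p} ∈ L with |w| = 2^p ≥ p.
The pumping lemma gives a decomposition w = xyz where |xy| ≤ p and |y| ≥ 1.
Then y = a^k for some k with 1 ≤ k ≤ p.
Pump with i = 2: xy^2z = a^{2^p+k}. Since 1 ≤ k ≤ p < 2^p, we have 2^p < 2^p+k < 2^{p+1}, so 2^p+k is not a power of 2. So xy^2z ∉ L.
This contradicts the pumping lemma, so L is not regular.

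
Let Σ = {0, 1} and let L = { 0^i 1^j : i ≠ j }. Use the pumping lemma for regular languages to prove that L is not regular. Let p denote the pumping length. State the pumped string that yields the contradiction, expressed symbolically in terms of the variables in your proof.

Toward a contradiction, assume L is regular with pumping length p.
Choose w = 0^p 1^{p+p!}. Since p ≠ p+p!, w ∈ L; and |w| ≥ p.
The pumping lemma gives a decomposition w = xyz where |xy| ≤ p and |y| ≥ 1.
Because |xy| ≤ p and w begins with p copies of 0, we have y = 0^k with 1 ≤ k ≤ p.
Since 1 ≤ k ≤ p, k divides p!; set t = 1 + p!/k. Then xy^t z has p + (p!/k)·k = p + p! copies of 0. Now the 0-count equals the 1-count, so i ≠ j fails. So xy^t z = 0^{p+p!} 1^{p+p!} ∉ L.
This contradicts the pumping lemma, so L is not regular.

0^{p+p!} 1^{p+p!}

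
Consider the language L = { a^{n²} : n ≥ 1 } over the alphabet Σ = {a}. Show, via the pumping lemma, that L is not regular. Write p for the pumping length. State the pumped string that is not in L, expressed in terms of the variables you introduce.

Toward a contradiction, assume L is regular with pumping length p.
Take w = a^{p²} ∈ L with |w| = p² ≥ p.
The pumping lemma gives a decomposition w = xyz where |xy| ≤ p and |y| ≥ 1.
Then y = a^k for some k with 1 ≤ k ≤ p.
Pump with i = 2: xy^2z = a^{p²+k}. Since 1 ≤ k ≤ p, p² < p²+k ≤ p²+p < (p+1)², so p²+k lies strictly between consecutive squares and is not a perfect square. So xy^2z ∉ L.
This is a contradiction; hence L is not regular.

a^{p²+k}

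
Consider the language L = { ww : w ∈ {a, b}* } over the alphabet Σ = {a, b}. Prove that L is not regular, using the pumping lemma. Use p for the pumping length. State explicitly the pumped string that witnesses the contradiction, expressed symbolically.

a^{p+k} b^p a^p b^p

Assume L is regular. Let p be the pumping length given by the pumping lemma.
Take w = a^p b^p a^p b^p = uu where u = a^pb^p; then w ∈ L and |w| = 4p ≥ p.
By the pumping lemma, w = xyz with |xy| ≤ p and |y| ≥ 1.
Because |xy| ≤ p and w begins with p copies of a, we have y = a^k with 1 ≤ k ≤ p.
Pump with i = 2: xy^2z = a^{p+k} b^p a^p b^p, of length 4p+k. Suppose this equals vv. The string starts with a and ends with b, so v does too; thus the boundary between the two copies of v is a b→a transition. There is exactly one such transition, at position 2p+k, so |v| = 2p+k and |vv| = 4p+2k ≠ 4p+k since k ≥ 1. So xy^2z ∉ L.
This is a contradiction; hence L is not regular.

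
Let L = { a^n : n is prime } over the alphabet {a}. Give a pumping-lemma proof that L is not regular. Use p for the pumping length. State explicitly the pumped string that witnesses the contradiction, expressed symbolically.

a^{q(1+k)}

Assume L is regular. Let p be the pumping length given by the pumping lemma.
Let q be a prime with q ≥ p+2 (infinitely many primes exist), and take w = a^q ∈ L with |w| = q ≥ p.
By the pumping lemma, w = xyz with |xy| ≤ p and y is nonempty.
Then y = a^k for some k with 1 ≤ k ≤ p.
Since 1 ≤ k ≤ p, |xz| = q-k. Pump with i = q+1: |xy^{q+1}z| = (q-k)+(q+1)k = q+qk = q(1+k), which is composite (both factors ≥ 2). So xy^{q+1}z = a^{q(1+k)} ∉ L.
This is a contradiction; hence L is not regular.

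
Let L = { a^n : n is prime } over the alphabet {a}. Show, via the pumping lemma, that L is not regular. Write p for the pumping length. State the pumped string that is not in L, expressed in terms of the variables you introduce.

Suppose for contradiction that L is regular, and let p be the pumping length.
Let q be a prime with q ≥ p+2 (infinitely many primes exist), and take w = a^q ∈ L with |w| = q ≥ p.
Write w = xyz as guaranteed by the lemma, with |xy| ≤ p and y is nonempty.
Then y = a^k for some k with 1 ≤ k ≤ p.
Since 1 ≤ k ≤ p, |xz| = q-k. Pump with i = q+1: |xy^{q+1}z| = (q-k)+(q+1)k = q+qk = q(1+k), which is composite (both factors ≥ 2). So xy^{q+1}z = a^{q(1+k)} ∉ L.
Contradiction. Therefore L is not regular.

a^{q(1+k)}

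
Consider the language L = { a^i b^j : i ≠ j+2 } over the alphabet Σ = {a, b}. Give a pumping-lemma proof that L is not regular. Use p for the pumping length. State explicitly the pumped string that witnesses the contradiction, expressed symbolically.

Suppose for contradiction that L is regular, and let p be the pumping length.
Choose w = a^p b^{p+p!-2}. Since p ≠ (p+p!-2)+2 = p+p!, w ∈ L; and |w| ≥ p.
Write w = xyz as guaranteed by the lemma, with |xy| ≤ p and y is nonempty.
Because |xy| ≤ p and w begins with p copies of a, we have y = a^k with 1 ≤ k ≤ p.
Since 1 ≤ k ≤ p, k divides p!; set t = 1 + p!/k. Then xy^t z has p + (p!/k)·k = p + p! copies of a. Now the a-count is p+p! and (b-count)+2 = (p+p!-2)+2 = p+p!, so i ≠ j+2 fails. So xy^t z = a^{p+p!} b^{p+p!-2} ∉ L.
This contradicts the pumping lemma, so L is not regular.

a^{p+p!} b^{p+p!-2}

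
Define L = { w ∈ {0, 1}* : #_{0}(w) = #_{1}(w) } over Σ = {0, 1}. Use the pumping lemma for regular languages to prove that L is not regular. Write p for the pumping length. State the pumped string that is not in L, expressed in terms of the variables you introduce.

Toward a contradiction, assume L is regular with pumping length p.
Choose w = 0^p 1^p ∈ L with |w| = 2p ≥ p.
Write w = xyz as guaranteed by the lemma, with |xy| ≤ p and |y| ≥ 1.
The first p characters of w are 0's, so xy (and hence y) consists only of 0's. Write y = 0^k, 1 ≤ k ≤ p.
Pump with i = 2: xy^2z = 0^{p+k} 1^p has p+k occurrences of 0 but only p of 1. Since k ≥ 1 the counts differ, so xy^2z ∉ L.
Contradiction. Therefore L is not regular.

0^{p+k} 1^p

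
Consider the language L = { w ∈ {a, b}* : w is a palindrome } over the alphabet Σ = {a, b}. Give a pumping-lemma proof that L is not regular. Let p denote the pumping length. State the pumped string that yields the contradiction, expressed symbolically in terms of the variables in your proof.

a^{p+k} b a^p

Assume L is regular; let p be its pumping constant.
Take w = a^p b a^p, a palindrome of length 2p+1 ≥ p.
The pumping lemma gives a decomposition w = xyz where |xy| ≤ p and |y| > 0.
Since the first p symbols of w are all a's and |xy| ≤ p, y lies entirely in the leading a-block: y = a^k for some k with 1 ≤ k ≤ p.
Pump with i = 2: xy^2z = a^{p+k} b a^p. Its reverse is a^p b a^{p+k}, which differs from xy^2z since k ≥ 1. So xy^2z is not a palindrome and xy^2z ∉ L.
This is a contradiction; hence L is not regular.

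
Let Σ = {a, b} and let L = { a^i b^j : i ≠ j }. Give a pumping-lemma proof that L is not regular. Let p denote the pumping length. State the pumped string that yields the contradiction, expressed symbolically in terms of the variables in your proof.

a^{p+p!} b^{p+p!}

Assume L is regular; let p be its pumping constant.
Choose w = a^p b^{p+p!}. Since p ≠ p+p!, w ∈ L; and |w| ≥ p.
By the pumping lemma, w = xyz with |xy| ≤ p and |y| > 0.
Since the first p symbols of w are all a's and |xy| ≤ p, y lies entirely in the leading a-block: y = a^k for some k with 1 ≤ k ≤ p.
Since 1 ≤ k ≤ p, k divides p!; set t = 1 + p!/k. Then xy^t z has p + (p!/k)·k = p + p! copies of a. Now the a-count equals the b-count, so i ≠ j fails. So xy^t z = a^{p+p!} b^{p+p!} ∉ L.
This contradicts the pumping lemma, so L is not regular.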